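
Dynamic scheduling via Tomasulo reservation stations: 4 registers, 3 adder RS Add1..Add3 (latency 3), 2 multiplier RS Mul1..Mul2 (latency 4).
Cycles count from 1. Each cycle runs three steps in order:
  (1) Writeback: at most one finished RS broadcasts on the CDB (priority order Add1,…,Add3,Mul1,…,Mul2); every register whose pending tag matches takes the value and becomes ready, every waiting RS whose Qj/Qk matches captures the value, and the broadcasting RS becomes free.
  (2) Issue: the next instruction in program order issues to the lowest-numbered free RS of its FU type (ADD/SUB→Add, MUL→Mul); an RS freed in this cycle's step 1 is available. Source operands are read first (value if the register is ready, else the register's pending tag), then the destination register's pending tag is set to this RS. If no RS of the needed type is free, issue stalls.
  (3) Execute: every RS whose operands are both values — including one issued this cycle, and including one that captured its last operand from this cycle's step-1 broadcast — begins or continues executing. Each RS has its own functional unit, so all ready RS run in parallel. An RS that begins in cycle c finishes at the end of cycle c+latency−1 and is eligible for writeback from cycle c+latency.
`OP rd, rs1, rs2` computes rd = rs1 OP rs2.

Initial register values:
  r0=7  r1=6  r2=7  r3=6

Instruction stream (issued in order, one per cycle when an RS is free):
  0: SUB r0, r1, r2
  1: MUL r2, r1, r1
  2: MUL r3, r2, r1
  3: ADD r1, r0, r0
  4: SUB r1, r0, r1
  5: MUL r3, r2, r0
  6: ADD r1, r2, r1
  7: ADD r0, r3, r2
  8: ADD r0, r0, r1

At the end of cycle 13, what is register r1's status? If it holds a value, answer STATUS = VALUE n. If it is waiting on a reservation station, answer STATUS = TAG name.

STATUS = VALUE 37

c1: issue SUB r0<-Add1 | r0:Add1,r1:6,r2:7,r3:6
c2: issue MUL r2<-Mul1 | r0:Add1,r1:6,r2:Mul1,r3:6
c3: issue MUL r3<-Mul2 | r0:Add1,r1:6,r2:Mul1,r3:Mul2
c4: CDB Add1=-1; issue ADD r1<-Add1 | r0:-1,r1:Add1,r2:Mul1,r3:Mul2
c5: issue SUB r1<-Add2 | r0:-1,r1:Add2,r2:Mul1,r3:Mul2
c6: CDB Mul1=36; issue MUL r3<-Mul1 | r0:-1,r1:Add2,r2:36,r3:Mul1
c7: CDB Add1=-2; issue ADD r1<-Add1 | r0:-1,r1:Add1,r2:36,r3:Mul1
c8: issue ADD r0<-Add3 | r0:Add3,r1:Add1,r2:36,r3:Mul1
c9: stall | r0:Add3,r1:Add1,r2:36,r3:Mul1
c10: CDB Add2=1; issue ADD r0<-Add2 | r0:Add2,r1:Add1,r2:36,r3:Mul1
c11: CDB Mul1=-36 | r0:Add2,r1:Add1,r2:36,r3:-36
c12: CDB Mul2=216 | r0:Add2,r1:Add1,r2:36,r3:-36
c13: CDB Add1=37 | r0:Add2,r1:37,r2:36,r3:-36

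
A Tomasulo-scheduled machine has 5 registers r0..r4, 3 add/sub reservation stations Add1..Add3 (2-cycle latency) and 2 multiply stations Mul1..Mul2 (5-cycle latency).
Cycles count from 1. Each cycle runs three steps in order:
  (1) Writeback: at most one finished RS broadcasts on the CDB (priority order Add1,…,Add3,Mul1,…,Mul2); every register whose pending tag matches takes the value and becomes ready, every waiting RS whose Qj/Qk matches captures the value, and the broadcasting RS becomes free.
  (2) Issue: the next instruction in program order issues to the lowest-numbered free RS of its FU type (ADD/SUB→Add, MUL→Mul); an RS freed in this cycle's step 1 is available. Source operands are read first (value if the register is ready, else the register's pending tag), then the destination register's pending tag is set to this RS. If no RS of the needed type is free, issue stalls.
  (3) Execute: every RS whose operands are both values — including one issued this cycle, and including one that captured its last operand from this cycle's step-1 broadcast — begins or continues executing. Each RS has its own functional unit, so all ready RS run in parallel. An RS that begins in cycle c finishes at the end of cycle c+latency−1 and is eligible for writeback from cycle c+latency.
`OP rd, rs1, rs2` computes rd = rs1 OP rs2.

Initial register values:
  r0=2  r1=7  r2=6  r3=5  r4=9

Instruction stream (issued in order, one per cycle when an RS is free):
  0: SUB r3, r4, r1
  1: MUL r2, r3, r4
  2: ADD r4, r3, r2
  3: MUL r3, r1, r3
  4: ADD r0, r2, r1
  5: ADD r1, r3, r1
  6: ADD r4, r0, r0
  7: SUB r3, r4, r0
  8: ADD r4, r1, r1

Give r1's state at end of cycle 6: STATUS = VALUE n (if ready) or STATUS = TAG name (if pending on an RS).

cycle 1: issue SUB r3<-Add1 // r0:2,r1:7,r2:6,r3:Add1,r4:9
cycle 2: issue MUL r2<-Mul1 // r0:2,r1:7,r2:Mul1,r3:Add1,r4:9
cycle 3: CDB Add1=2; issue ADD r4<-Add1 // r0:2,r1:7,r2:Mul1,r3:2,r4:Add1
cycle 4: issue MUL r3<-Mul2 // r0:2,r1:7,r2:Mul1,r3:Mul2,r4:Add1
cycle 5: issue ADD r0<-Add2 // r0:Add2,r1:7,r2:Mul1,r3:Mul2,r4:Add1
cycle 6: issue ADD r1<-Add3 // r0:Add2,r1:Add3,r2:Mul1,r3:Mul2,r4:Add1

STATUS = TAG Add3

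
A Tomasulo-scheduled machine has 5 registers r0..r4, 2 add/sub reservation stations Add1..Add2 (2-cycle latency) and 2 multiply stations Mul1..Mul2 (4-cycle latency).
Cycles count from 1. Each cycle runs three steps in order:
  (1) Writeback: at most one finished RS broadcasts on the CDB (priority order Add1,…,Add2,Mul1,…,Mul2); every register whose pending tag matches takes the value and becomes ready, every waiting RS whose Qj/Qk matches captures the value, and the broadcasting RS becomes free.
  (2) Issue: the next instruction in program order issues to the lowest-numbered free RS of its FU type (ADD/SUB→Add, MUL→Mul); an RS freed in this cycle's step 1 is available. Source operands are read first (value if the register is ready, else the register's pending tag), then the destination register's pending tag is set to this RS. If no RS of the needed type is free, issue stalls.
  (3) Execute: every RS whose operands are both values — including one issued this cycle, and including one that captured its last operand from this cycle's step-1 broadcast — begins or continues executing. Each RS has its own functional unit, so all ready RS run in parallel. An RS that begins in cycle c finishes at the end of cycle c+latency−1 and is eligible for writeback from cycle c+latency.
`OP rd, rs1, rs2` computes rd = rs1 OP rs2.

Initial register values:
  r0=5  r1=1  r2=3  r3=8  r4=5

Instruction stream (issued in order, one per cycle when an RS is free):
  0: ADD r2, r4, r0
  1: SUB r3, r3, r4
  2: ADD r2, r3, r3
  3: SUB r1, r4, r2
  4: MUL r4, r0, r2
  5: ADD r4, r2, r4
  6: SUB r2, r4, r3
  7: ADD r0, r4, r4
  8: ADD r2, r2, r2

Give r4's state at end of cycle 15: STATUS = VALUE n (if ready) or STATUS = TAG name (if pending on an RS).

STATUS = VALUE 36

c1: issue ADD r2<-Add1 | r0:5,r1:1,r2:Add1,r3:8,r4:5
c2: issue SUB r3<-Add2 | r0:5,r1:1,r2:Add1,r3:Add2,r4:5
c3: CDB Add1=10; issue ADD r2<-Add1 | r0:5,r1:1,r2:Add1,r3:Add2,r4:5
c4: CDB Add2=3; issue SUB r1<-Add2 | r0:5,r1:Add2,r2:Add1,r3:3,r4:5
c5: issue MUL r4<-Mul1 | r0:5,r1:Add2,r2:Add1,r3:3,r4:Mul1
c6: CDB Add1=6; issue ADD r4<-Add1 | r0:5,r1:Add2,r2:6,r3:3,r4:Add1
c7: stall | r0:5,r1:Add2,r2:6,r3:3,r4:Add1
c8: CDB Add2=-1; issue SUB r2<-Add2 | r0:5,r1:-1,r2:Add2,r3:3,r4:Add1
c9: stall | r0:5,r1:-1,r2:Add2,r3:3,r4:Add1
c10: CDB Mul1=30; stall | r0:5,r1:-1,r2:Add2,r3:3,r4:Add1
c11: stall | r0:5,r1:-1,r2:Add2,r3:3,r4:Add1
c12: CDB Add1=36; issue ADD r0<-Add1 | r0:Add1,r1:-1,r2:Add2,r3:3,r4:36
c13: stall | r0:Add1,r1:-1,r2:Add2,r3:3,r4:36
c14: CDB Add1=72; issue ADD r2<-Add1 | r0:72,r1:-1,r2:Add1,r3:3,r4:36
c15: CDB Add2=33 | r0:72,r1:-1,r2:Add1,r3:3,r4:36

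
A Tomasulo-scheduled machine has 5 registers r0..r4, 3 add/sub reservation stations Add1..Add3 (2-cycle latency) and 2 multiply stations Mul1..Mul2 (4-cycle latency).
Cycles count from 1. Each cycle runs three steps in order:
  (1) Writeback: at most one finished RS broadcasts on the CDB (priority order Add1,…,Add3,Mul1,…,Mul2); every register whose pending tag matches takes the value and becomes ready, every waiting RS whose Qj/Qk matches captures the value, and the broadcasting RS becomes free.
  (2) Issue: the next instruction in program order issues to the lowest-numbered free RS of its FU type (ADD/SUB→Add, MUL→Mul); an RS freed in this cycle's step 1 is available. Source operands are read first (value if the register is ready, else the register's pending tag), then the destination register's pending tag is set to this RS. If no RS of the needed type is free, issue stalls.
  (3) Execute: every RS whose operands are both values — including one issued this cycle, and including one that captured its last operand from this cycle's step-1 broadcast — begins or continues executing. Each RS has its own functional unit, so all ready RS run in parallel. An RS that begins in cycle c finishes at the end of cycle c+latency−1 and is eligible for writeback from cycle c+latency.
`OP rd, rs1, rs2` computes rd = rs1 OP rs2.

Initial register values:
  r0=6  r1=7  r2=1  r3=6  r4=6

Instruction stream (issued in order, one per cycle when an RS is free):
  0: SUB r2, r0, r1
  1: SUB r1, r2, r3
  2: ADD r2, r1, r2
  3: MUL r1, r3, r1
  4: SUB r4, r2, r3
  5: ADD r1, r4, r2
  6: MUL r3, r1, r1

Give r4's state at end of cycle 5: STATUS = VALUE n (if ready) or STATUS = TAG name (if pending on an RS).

STATUS = TAG Add2

  c1: issue SUB r2<-Add1  regs: r0:6,r1:7,r2:Add1,r3:6,r4:6
  c2: issue SUB r1<-Add2  regs: r0:6,r1:Add2,r2:Add1,r3:6,r4:6
  c3: CDB Add1=-1; issue ADD r2<-Add1  regs: r0:6,r1:Add2,r2:Add1,r3:6,r4:6
  c4: issue MUL r1<-Mul1  regs: r0:6,r1:Mul1,r2:Add1,r3:6,r4:6
  c5: CDB Add2=-7; issue SUB r4<-Add2  regs: r0:6,r1:Mul1,r2:Add1,r3:6,r4:Add2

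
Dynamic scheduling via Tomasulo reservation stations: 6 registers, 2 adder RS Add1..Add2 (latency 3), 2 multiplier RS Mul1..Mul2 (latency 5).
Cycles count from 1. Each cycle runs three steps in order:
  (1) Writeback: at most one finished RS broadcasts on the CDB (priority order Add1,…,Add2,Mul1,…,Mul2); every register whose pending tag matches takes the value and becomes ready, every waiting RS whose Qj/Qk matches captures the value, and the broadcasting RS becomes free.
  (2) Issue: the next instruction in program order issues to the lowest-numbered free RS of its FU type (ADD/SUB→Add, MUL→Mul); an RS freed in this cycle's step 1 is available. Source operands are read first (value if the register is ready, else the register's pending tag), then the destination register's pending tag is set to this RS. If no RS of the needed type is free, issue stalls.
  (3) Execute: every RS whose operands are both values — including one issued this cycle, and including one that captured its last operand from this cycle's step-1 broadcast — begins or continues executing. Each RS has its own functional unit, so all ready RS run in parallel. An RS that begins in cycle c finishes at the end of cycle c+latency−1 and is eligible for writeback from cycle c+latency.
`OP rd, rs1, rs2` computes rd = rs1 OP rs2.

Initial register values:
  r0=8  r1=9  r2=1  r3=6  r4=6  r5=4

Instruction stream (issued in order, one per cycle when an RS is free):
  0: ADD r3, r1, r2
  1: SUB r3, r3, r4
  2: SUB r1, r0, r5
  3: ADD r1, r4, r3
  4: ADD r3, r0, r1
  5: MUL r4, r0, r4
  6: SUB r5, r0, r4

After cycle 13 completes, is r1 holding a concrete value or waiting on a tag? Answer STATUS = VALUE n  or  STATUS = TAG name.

c1: issue ADD r3<-Add1 | r0:8,r1:9,r2:1,r3:Add1,r4:6,r5:4
c2: issue SUB r3<-Add2 | r0:8,r1:9,r2:1,r3:Add2,r4:6,r5:4
c3: stall | r0:8,r1:9,r2:1,r3:Add2,r4:6,r5:4
c4: CDB Add1=10; issue SUB r1<-Add1 | r0:8,r1:Add1,r2:1,r3:Add2,r4:6,r5:4
c5: stall | r0:8,r1:Add1,r2:1,r3:Add2,r4:6,r5:4
c6: stall | r0:8,r1:Add1,r2:1,r3:Add2,r4:6,r5:4
c7: CDB Add1=4; issue ADD r1<-Add1 | r0:8,r1:Add1,r2:1,r3:Add2,r4:6,r5:4
c8: CDB Add2=4; issue ADD r3<-Add2 | r0:8,r1:Add1,r2:1,r3:Add2,r4:6,r5:4
c9: issue MUL r4<-Mul1 | r0:8,r1:Add1,r2:1,r3:Add2,r4:Mul1,r5:4
c10: stall | r0:8,r1:Add1,r2:1,r3:Add2,r4:Mul1,r5:4
c11: CDB Add1=10; issue SUB r5<-Add1 | r0:8,r1:10,r2:1,r3:Add2,r4:Mul1,r5:Add1
c12: - | r0:8,r1:10,r2:1,r3:Add2,r4:Mul1,r5:Add1
c13: - | r0:8,r1:10,r2:1,r3:Add2,r4:Mul1,r5:Add1

STATUS = VALUE 10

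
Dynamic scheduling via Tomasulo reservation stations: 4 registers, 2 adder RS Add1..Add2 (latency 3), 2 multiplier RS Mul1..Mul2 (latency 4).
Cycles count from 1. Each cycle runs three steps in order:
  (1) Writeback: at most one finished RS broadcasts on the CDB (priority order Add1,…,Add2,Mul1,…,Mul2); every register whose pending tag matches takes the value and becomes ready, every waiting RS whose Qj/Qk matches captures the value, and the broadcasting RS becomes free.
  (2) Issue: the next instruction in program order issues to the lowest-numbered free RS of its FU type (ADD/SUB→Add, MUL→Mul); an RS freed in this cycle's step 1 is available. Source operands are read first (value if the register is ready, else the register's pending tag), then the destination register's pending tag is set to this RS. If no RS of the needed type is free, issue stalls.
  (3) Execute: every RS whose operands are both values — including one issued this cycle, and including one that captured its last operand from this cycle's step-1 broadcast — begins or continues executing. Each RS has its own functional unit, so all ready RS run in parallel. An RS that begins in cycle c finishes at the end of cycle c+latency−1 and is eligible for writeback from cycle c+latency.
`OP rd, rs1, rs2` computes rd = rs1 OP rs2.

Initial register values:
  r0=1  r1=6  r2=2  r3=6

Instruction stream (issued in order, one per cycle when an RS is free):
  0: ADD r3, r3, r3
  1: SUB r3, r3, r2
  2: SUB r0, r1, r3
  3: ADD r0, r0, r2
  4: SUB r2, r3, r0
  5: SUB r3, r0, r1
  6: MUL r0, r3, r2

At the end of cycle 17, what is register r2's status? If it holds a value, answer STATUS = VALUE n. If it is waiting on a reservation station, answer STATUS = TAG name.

c1: issue ADD r3<-Add1 | r0:1,r1:6,r2:2,r3:Add1
c2: issue SUB r3<-Add2 | r0:1,r1:6,r2:2,r3:Add2
c3: stall | r0:1,r1:6,r2:2,r3:Add2
c4: CDB Add1=12; issue SUB r0<-Add1 | r0:Add1,r1:6,r2:2,r3:Add2
c5: stall | r0:Add1,r1:6,r2:2,r3:Add2
c6: stall | r0:Add1,r1:6,r2:2,r3:Add2
c7: CDB Add2=10; issue ADD r0<-Add2 | r0:Add2,r1:6,r2:2,r3:10
c8: stall | r0:Add2,r1:6,r2:2,r3:10
c9: stall | r0:Add2,r1:6,r2:2,r3:10
c10: CDB Add1=-4; issue SUB r2<-Add1 | r0:Add2,r1:6,r2:Add1,r3:10
c11: stall | r0:Add2,r1:6,r2:Add1,r3:10
c12: stall | r0:Add2,r1:6,r2:Add1,r3:10
c13: CDB Add2=-2; issue SUB r3<-Add2 | r0:-2,r1:6,r2:Add1,r3:Add2
c14: issue MUL r0<-Mul1 | r0:Mul1,r1:6,r2:Add1,r3:Add2
c15: - | r0:Mul1,r1:6,r2:Add1,r3:Add2
c16: CDB Add1=12 | r0:Mul1,r1:6,r2:12,r3:Add2
c17: CDB Add2=-8 | r0:Mul1,r1:6,r2:12,r3:-8

STATUS = VALUE 12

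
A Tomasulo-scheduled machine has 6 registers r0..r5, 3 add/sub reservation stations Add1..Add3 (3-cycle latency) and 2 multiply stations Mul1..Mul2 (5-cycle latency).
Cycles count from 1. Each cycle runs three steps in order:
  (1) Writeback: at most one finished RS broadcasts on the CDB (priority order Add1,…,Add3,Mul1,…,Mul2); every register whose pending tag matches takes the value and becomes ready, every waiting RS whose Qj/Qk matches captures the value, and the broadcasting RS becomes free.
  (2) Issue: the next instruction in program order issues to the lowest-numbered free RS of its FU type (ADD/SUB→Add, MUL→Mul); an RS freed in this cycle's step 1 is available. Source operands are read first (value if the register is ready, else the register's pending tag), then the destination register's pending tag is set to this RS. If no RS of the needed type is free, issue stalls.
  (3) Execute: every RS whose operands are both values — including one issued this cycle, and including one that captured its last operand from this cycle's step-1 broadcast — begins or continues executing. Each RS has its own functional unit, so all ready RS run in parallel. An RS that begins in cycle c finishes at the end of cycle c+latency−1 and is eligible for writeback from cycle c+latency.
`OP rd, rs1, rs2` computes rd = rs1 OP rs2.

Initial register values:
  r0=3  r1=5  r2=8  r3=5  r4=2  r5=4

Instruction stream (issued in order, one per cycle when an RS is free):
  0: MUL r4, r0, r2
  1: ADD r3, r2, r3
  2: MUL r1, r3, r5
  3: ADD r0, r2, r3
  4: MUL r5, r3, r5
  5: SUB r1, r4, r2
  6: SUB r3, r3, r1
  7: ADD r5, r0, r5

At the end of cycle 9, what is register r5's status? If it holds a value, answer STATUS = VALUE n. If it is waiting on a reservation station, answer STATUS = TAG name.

STATUS = TAG Add3

cycle 1: issue MUL r4<-Mul1 // r0:3,r1:5,r2:8,r3:5,r4:Mul1,r5:4
cycle 2: issue ADD r3<-Add1 // r0:3,r1:5,r2:8,r3:Add1,r4:Mul1,r5:4
cycle 3: issue MUL r1<-Mul2 // r0:3,r1:Mul2,r2:8,r3:Add1,r4:Mul1,r5:4
cycle 4: issue ADD r0<-Add2 // r0:Add2,r1:Mul2,r2:8,r3:Add1,r4:Mul1,r5:4
cycle 5: CDB Add1=13; stall // r0:Add2,r1:Mul2,r2:8,r3:13,r4:Mul1,r5:4
cycle 6: CDB Mul1=24; issue MUL r5<-Mul1 // r0:Add2,r1:Mul2,r2:8,r3:13,r4:24,r5:Mul1
cycle 7: issue SUB r1<-Add1 // r0:Add2,r1:Add1,r2:8,r3:13,r4:24,r5:Mul1
cycle 8: CDB Add2=21; issue SUB r3<-Add2 // r0:21,r1:Add1,r2:8,r3:Add2,r4:24,r5:Mul1
cycle 9: issue ADD r5<-Add3 // r0:21,r1:Add1,r2:8,r3:Add2,r4:24,r5:Add3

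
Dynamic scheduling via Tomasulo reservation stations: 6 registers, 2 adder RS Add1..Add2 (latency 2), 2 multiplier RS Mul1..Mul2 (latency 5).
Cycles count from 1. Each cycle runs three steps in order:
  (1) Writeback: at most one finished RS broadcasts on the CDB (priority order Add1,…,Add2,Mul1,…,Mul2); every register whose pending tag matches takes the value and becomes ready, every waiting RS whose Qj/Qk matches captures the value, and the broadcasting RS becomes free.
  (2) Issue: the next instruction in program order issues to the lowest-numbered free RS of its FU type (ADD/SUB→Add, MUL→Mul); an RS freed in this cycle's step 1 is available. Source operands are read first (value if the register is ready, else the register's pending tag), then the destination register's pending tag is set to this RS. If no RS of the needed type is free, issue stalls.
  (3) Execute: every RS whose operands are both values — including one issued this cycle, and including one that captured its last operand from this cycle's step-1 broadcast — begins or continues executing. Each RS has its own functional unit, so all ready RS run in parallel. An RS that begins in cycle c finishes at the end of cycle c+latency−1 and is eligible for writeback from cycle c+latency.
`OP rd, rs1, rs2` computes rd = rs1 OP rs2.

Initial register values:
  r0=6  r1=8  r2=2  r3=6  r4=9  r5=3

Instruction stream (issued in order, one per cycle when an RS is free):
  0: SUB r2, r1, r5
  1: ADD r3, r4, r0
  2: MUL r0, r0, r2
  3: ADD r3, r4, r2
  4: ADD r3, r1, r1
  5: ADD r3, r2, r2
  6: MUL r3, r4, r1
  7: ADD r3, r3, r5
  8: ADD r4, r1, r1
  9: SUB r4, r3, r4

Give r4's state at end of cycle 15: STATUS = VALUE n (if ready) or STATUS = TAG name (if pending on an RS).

STATUS = TAG Add2

  c1: issue SUB r2<-Add1  regs: r0:6,r1:8,r2:Add1,r3:6,r4:9,r5:3
  c2: issue ADD r3<-Add2  regs: r0:6,r1:8,r2:Add1,r3:Add2,r4:9,r5:3
  c3: CDB Add1=5; issue MUL r0<-Mul1  regs: r0:Mul1,r1:8,r2:5,r3:Add2,r4:9,r5:3
  c4: CDB Add2=15; issue ADD r3<-Add1  regs: r0:Mul1,r1:8,r2:5,r3:Add1,r4:9,r5:3
  c5: issue ADD r3<-Add2  regs: r0:Mul1,r1:8,r2:5,r3:Add2,r4:9,r5:3
  c6: CDB Add1=14; issue ADD r3<-Add1  regs: r0:Mul1,r1:8,r2:5,r3:Add1,r4:9,r5:3
  c7: CDB Add2=16; issue MUL r3<-Mul2  regs: r0:Mul1,r1:8,r2:5,r3:Mul2,r4:9,r5:3
  c8: CDB Add1=10; issue ADD r3<-Add1  regs: r0:Mul1,r1:8,r2:5,r3:Add1,r4:9,r5:3
  c9: CDB Mul1=30; issue ADD r4<-Add2  regs: r0:30,r1:8,r2:5,r3:Add1,r4:Add2,r5:3
  c10: stall  regs: r0:30,r1:8,r2:5,r3:Add1,r4:Add2,r5:3
  c11: CDB Add2=16; issue SUB r4<-Add2  regs: r0:30,r1:8,r2:5,r3:Add1,r4:Add2,r5:3
  c12: CDB Mul2=72  regs: r0:30,r1:8,r2:5,r3:Add1,r4:Add2,r5:3
  c13: -  regs: r0:30,r1:8,r2:5,r3:Add1,r4:Add2,r5:3
  c14: CDB Add1=75  regs: r0:30,r1:8,r2:5,r3:75,r4:Add2,r5:3
  c15: -  regs: r0:30,r1:8,r2:5,r3:75,r4:Add2,r5:3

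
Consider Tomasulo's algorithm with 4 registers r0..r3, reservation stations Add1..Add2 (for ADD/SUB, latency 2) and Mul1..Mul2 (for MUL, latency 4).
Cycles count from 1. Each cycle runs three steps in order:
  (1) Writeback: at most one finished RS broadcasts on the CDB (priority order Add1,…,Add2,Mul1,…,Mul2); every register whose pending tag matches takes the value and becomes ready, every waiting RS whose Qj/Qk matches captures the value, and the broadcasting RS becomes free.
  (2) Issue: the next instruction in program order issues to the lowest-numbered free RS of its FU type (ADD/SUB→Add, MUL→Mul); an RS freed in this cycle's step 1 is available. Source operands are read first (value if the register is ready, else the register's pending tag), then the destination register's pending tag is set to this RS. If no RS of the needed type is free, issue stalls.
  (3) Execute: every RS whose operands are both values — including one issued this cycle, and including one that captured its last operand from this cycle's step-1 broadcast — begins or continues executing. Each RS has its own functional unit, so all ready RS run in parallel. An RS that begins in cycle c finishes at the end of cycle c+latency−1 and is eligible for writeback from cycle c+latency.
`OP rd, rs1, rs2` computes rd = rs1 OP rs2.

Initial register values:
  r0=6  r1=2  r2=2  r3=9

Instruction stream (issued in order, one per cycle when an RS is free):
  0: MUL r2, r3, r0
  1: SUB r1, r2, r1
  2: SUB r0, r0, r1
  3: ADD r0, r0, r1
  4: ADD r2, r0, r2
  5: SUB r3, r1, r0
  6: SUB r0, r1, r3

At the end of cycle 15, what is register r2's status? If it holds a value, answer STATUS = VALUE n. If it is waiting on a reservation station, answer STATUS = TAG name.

cycle 1: issue MUL r2<-Mul1 // r0:6,r1:2,r2:Mul1,r3:9
cycle 2: issue SUB r1<-Add1 // r0:6,r1:Add1,r2:Mul1,r3:9
cycle 3: issue SUB r0<-Add2 // r0:Add2,r1:Add1,r2:Mul1,r3:9
cycle 4: stall // r0:Add2,r1:Add1,r2:Mul1,r3:9
cycle 5: CDB Mul1=54; stall // r0:Add2,r1:Add1,r2:54,r3:9
cycle 6: stall // r0:Add2,r1:Add1,r2:54,r3:9
cycle 7: CDB Add1=52; issue ADD r0<-Add1 // r0:Add1,r1:52,r2:54,r3:9
cycle 8: stall // r0:Add1,r1:52,r2:54,r3:9
cycle 9: CDB Add2=-46; issue ADD r2<-Add2 // r0:Add1,r1:52,r2:Add2,r3:9
cycle 10: stall // r0:Add1,r1:52,r2:Add2,r3:9
cycle 11: CDB Add1=6; issue SUB r3<-Add1 // r0:6,r1:52,r2:Add2,r3:Add1
cycle 12: stall // r0:6,r1:52,r2:Add2,r3:Add1
cycle 13: CDB Add1=46; issue SUB r0<-Add1 // r0:Add1,r1:52,r2:Add2,r3:46
cycle 14: CDB Add2=60 // r0:Add1,r1:52,r2:60,r3:46
cycle 15: CDB Add1=6 // r0:6,r1:52,r2:60,r3:46

STATUS = VALUE 60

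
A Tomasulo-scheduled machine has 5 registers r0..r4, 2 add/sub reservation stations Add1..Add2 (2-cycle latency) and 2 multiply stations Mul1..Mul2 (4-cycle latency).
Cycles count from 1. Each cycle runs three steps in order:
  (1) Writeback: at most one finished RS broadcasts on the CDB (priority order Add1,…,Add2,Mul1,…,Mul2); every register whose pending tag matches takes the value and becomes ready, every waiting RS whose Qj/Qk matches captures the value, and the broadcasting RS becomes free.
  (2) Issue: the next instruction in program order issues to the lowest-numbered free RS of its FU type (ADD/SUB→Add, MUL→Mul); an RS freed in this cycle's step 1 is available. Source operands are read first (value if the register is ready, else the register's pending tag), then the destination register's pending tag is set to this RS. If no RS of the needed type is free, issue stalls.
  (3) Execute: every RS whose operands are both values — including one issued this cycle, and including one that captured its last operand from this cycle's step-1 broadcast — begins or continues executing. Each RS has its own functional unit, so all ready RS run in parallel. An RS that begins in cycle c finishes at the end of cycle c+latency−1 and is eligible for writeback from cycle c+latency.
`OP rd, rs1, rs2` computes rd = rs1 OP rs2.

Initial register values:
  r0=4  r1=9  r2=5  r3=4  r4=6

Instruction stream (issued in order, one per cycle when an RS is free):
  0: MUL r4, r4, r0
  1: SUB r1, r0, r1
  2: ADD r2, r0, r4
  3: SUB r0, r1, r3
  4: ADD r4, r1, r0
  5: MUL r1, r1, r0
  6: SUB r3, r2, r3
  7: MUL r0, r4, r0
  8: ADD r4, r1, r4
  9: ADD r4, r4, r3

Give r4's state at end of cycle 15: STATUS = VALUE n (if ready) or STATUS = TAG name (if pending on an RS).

STATUS = VALUE 55

cycle 1: issue MUL r4<-Mul1 // r0:4,r1:9,r2:5,r3:4,r4:Mul1
cycle 2: issue SUB r1<-Add1 // r0:4,r1:Add1,r2:5,r3:4,r4:Mul1
cycle 3: issue ADD r2<-Add2 // r0:4,r1:Add1,r2:Add2,r3:4,r4:Mul1
cycle 4: CDB Add1=-5; issue SUB r0<-Add1 // r0:Add1,r1:-5,r2:Add2,r3:4,r4:Mul1
cycle 5: CDB Mul1=24; stall // r0:Add1,r1:-5,r2:Add2,r3:4,r4:24
cycle 6: CDB Add1=-9; issue ADD r4<-Add1 // r0:-9,r1:-5,r2:Add2,r3:4,r4:Add1
cycle 7: CDB Add2=28; issue MUL r1<-Mul1 // r0:-9,r1:Mul1,r2:28,r3:4,r4:Add1
cycle 8: CDB Add1=-14; issue SUB r3<-Add1 // r0:-9,r1:Mul1,r2:28,r3:Add1,r4:-14
cycle 9: issue MUL r0<-Mul2 // r0:Mul2,r1:Mul1,r2:28,r3:Add1,r4:-14
cycle 10: CDB Add1=24; issue ADD r4<-Add1 // r0:Mul2,r1:Mul1,r2:28,r3:24,r4:Add1
cycle 11: CDB Mul1=45; issue ADD r4<-Add2 // r0:Mul2,r1:45,r2:28,r3:24,r4:Add2
cycle 12: - // r0:Mul2,r1:45,r2:28,r3:24,r4:Add2
cycle 13: CDB Add1=31 // r0:Mul2,r1:45,r2:28,r3:24,r4:Add2
cycle 14: CDB Mul2=126 // r0:126,r1:45,r2:28,r3:24,r4:Add2
cycle 15: CDB Add2=55 // r0:126,r1:45,r2:28,r3:24,r4:55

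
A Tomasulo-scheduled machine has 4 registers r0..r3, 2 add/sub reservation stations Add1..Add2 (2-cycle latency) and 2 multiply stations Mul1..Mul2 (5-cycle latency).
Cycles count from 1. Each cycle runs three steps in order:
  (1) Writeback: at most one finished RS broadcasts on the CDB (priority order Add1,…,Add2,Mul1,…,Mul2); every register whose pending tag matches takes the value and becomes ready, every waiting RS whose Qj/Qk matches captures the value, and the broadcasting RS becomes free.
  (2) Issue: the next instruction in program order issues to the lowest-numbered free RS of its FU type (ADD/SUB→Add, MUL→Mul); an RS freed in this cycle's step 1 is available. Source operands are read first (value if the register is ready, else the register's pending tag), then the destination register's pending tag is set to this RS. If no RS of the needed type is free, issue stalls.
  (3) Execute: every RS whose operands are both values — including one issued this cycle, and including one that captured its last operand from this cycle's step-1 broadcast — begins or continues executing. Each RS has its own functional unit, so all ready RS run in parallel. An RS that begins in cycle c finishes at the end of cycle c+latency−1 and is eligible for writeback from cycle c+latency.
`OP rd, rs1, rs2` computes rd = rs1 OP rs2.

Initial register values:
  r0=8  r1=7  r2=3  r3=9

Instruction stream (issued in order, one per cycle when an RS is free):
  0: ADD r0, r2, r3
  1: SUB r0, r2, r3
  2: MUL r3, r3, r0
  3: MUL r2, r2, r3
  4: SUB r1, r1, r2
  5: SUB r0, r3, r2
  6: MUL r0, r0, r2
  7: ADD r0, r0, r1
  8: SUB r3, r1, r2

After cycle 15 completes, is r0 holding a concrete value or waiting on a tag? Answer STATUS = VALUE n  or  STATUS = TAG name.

c1: issue ADD r0<-Add1 | r0:Add1,r1:7,r2:3,r3:9
c2: issue SUB r0<-Add2 | r0:Add2,r1:7,r2:3,r3:9
c3: CDB Add1=12; issue MUL r3<-Mul1 | r0:Add2,r1:7,r2:3,r3:Mul1
c4: CDB Add2=-6; issue MUL r2<-Mul2 | r0:-6,r1:7,r2:Mul2,r3:Mul1
c5: issue SUB r1<-Add1 | r0:-6,r1:Add1,r2:Mul2,r3:Mul1
c6: issue SUB r0<-Add2 | r0:Add2,r1:Add1,r2:Mul2,r3:Mul1
c7: stall | r0:Add2,r1:Add1,r2:Mul2,r3:Mul1
c8: stall | r0:Add2,r1:Add1,r2:Mul2,r3:Mul1
c9: CDB Mul1=-54; issue MUL r0<-Mul1 | r0:Mul1,r1:Add1,r2:Mul2,r3:-54
c10: stall | r0:Mul1,r1:Add1,r2:Mul2,r3:-54
c11: stall | r0:Mul1,r1:Add1,r2:Mul2,r3:-54
c12: stall | r0:Mul1,r1:Add1,r2:Mul2,r3:-54
c13: stall | r0:Mul1,r1:Add1,r2:Mul2,r3:-54
c14: CDB Mul2=-162; stall | r0:Mul1,r1:Add1,r2:-162,r3:-54
c15: stall | r0:Mul1,r1:Add1,r2:-162,r3:-54

STATUS = TAG Mul1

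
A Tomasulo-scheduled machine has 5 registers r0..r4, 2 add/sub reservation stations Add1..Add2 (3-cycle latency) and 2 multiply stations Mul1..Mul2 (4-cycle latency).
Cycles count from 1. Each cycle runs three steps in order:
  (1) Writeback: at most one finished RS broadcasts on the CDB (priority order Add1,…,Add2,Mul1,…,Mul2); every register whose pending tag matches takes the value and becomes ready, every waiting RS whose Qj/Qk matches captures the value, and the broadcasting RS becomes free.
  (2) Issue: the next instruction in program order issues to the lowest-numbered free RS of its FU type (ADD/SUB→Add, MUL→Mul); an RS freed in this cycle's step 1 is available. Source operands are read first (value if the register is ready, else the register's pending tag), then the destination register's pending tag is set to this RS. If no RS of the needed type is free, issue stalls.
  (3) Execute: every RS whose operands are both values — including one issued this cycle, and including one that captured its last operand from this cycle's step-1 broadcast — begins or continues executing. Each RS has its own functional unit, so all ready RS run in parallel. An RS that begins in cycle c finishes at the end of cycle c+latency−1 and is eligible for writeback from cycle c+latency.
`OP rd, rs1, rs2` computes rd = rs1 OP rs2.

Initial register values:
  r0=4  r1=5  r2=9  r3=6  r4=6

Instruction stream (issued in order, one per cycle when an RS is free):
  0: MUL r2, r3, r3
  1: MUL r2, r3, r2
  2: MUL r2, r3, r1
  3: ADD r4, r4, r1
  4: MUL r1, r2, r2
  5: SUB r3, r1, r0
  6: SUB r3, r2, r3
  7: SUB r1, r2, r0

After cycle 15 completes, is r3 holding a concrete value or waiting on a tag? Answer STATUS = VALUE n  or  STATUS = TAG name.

STATUS = TAG Add2

  c1: issue MUL r2<-Mul1  regs: r0:4,r1:5,r2:Mul1,r3:6,r4:6
  c2: issue MUL r2<-Mul2  regs: r0:4,r1:5,r2:Mul2,r3:6,r4:6
  c3: stall  regs: r0:4,r1:5,r2:Mul2,r3:6,r4:6
  c4: stall  regs: r0:4,r1:5,r2:Mul2,r3:6,r4:6
  c5: CDB Mul1=36; issue MUL r2<-Mul1  regs: r0:4,r1:5,r2:Mul1,r3:6,r4:6
  c6: issue ADD r4<-Add1  regs: r0:4,r1:5,r2:Mul1,r3:6,r4:Add1
  c7: stall  regs: r0:4,r1:5,r2:Mul1,r3:6,r4:Add1
  c8: stall  regs: r0:4,r1:5,r2:Mul1,r3:6,r4:Add1
  c9: CDB Add1=11; stall  regs: r0:4,r1:5,r2:Mul1,r3:6,r4:11
  c10: CDB Mul1=30; issue MUL r1<-Mul1  regs: r0:4,r1:Mul1,r2:30,r3:6,r4:11
  c11: CDB Mul2=216; issue SUB r3<-Add1  regs: r0:4,r1:Mul1,r2:30,r3:Add1,r4:11
  c12: issue SUB r3<-Add2  regs: r0:4,r1:Mul1,r2:30,r3:Add2,r4:11
  c13: stall  regs: r0:4,r1:Mul1,r2:30,r3:Add2,r4:11
  c14: CDB Mul1=900; stall  regs: r0:4,r1:900,r2:30,r3:Add2,r4:11
  c15: stall  regs: r0:4,r1:900,r2:30,r3:Add2,r4:11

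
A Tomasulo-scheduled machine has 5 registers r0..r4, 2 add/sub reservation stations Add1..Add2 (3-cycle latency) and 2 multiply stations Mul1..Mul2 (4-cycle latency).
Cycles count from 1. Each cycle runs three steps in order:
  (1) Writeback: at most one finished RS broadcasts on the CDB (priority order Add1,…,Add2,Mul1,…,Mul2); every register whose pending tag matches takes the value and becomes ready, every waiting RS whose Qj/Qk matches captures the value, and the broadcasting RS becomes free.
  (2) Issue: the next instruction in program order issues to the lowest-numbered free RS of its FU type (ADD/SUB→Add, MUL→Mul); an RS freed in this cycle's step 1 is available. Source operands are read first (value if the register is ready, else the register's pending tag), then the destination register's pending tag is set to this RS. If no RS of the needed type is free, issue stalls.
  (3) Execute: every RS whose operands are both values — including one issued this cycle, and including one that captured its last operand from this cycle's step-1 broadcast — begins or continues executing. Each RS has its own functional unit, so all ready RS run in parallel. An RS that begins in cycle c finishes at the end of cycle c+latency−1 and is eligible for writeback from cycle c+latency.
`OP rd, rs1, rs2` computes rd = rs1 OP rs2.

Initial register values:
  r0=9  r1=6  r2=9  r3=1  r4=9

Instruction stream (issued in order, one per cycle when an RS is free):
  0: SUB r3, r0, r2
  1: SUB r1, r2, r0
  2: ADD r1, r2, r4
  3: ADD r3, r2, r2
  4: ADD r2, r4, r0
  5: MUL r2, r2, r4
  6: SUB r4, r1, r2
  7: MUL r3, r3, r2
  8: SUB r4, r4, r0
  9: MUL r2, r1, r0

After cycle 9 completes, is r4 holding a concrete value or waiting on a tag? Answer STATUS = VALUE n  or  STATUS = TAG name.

c1: issue SUB r3<-Add1 | r0:9,r1:6,r2:9,r3:Add1,r4:9
c2: issue SUB r1<-Add2 | r0:9,r1:Add2,r2:9,r3:Add1,r4:9
c3: stall | r0:9,r1:Add2,r2:9,r3:Add1,r4:9
c4: CDB Add1=0; issue ADD r1<-Add1 | r0:9,r1:Add1,r2:9,r3:0,r4:9
c5: CDB Add2=0; issue ADD r3<-Add2 | r0:9,r1:Add1,r2:9,r3:Add2,r4:9
c6: stall | r0:9,r1:Add1,r2:9,r3:Add2,r4:9
c7: CDB Add1=18; issue ADD r2<-Add1 | r0:9,r1:18,r2:Add1,r3:Add2,r4:9
c8: CDB Add2=18; issue MUL r2<-Mul1 | r0:9,r1:18,r2:Mul1,r3:18,r4:9
c9: issue SUB r4<-Add2 | r0:9,r1:18,r2:Mul1,r3:18,r4:Add2

STATUS = TAG Add2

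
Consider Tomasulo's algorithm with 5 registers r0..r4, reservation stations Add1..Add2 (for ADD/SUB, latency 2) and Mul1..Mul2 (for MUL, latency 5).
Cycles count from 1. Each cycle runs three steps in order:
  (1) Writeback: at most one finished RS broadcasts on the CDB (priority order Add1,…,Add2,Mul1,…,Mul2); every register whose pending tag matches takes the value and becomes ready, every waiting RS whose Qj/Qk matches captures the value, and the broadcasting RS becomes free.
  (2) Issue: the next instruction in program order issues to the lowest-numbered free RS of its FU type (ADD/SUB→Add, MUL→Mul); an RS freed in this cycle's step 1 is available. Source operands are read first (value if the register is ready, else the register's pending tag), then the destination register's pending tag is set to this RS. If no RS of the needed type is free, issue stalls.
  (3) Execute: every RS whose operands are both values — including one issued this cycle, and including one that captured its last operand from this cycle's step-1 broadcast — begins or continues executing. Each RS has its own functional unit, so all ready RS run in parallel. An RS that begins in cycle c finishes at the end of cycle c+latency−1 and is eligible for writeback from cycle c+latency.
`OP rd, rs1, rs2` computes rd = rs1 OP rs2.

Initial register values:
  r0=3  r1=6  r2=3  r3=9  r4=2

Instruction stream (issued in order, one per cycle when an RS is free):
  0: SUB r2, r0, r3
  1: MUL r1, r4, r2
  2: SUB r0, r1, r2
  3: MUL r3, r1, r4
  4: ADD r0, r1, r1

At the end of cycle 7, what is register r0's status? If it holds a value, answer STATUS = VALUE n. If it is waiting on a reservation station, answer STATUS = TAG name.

c1: issue SUB r2<-Add1 | r0:3,r1:6,r2:Add1,r3:9,r4:2
c2: issue MUL r1<-Mul1 | r0:3,r1:Mul1,r2:Add1,r3:9,r4:2
c3: CDB Add1=-6; issue SUB r0<-Add1 | r0:Add1,r1:Mul1,r2:-6,r3:9,r4:2
c4: issue MUL r3<-Mul2 | r0:Add1,r1:Mul1,r2:-6,r3:Mul2,r4:2
c5: issue ADD r0<-Add2 | r0:Add2,r1:Mul1,r2:-6,r3:Mul2,r4:2
c6: - | r0:Add2,r1:Mul1,r2:-6,r3:Mul2,r4:2
c7: - | r0:Add2,r1:Mul1,r2:-6,r3:Mul2,r4:2

STATUS = TAG Add2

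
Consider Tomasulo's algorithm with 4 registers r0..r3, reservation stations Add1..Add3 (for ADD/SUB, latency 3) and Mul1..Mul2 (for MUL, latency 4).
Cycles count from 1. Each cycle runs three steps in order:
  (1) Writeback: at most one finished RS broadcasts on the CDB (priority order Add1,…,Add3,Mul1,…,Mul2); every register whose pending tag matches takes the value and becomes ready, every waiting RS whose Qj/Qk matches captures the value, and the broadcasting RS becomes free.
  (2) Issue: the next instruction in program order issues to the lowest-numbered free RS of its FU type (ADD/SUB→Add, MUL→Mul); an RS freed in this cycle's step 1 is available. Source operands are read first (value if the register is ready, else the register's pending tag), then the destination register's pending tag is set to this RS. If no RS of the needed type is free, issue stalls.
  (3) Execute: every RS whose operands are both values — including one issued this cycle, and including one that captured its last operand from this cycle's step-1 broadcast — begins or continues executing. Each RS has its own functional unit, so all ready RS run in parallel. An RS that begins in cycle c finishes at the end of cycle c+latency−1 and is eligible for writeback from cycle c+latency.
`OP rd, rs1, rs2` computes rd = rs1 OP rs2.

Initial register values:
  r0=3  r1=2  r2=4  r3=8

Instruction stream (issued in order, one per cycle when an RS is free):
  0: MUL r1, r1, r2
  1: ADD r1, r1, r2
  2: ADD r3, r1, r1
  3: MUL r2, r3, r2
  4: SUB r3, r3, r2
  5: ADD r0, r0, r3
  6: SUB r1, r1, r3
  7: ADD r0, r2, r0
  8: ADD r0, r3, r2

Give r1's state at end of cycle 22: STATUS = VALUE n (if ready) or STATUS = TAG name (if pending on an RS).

STATUS = VALUE 84

  c1: issue MUL r1<-Mul1  regs: r0:3,r1:Mul1,r2:4,r3:8
  c2: issue ADD r1<-Add1  regs: r0:3,r1:Add1,r2:4,r3:8
  c3: issue ADD r3<-Add2  regs: r0:3,r1:Add1,r2:4,r3:Add2
  c4: issue MUL r2<-Mul2  regs: r0:3,r1:Add1,r2:Mul2,r3:Add2
  c5: CDB Mul1=8; issue SUB r3<-Add3  regs: r0:3,r1:Add1,r2:Mul2,r3:Add3
  c6: stall  regs: r0:3,r1:Add1,r2:Mul2,r3:Add3
  c7: stall  regs: r0:3,r1:Add1,r2:Mul2,r3:Add3
  c8: CDB Add1=12; issue ADD r0<-Add1  regs: r0:Add1,r1:12,r2:Mul2,r3:Add3
  c9: stall  regs: r0:Add1,r1:12,r2:Mul2,r3:Add3
  c10: stall  regs: r0:Add1,r1:12,r2:Mul2,r3:Add3
  c11: CDB Add2=24; issue SUB r1<-Add2  regs: r0:Add1,r1:Add2,r2:Mul2,r3:Add3
  c12: stall  regs: r0:Add1,r1:Add2,r2:Mul2,r3:Add3
  c13: stall  regs: r0:Add1,r1:Add2,r2:Mul2,r3:Add3
  c14: stall  regs: r0:Add1,r1:Add2,r2:Mul2,r3:Add3
  c15: CDB Mul2=96; stall  regs: r0:Add1,r1:Add2,r2:96,r3:Add3
  c16: stall  regs: r0:Add1,r1:Add2,r2:96,r3:Add3
  c17: stall  regs: r0:Add1,r1:Add2,r2:96,r3:Add3
  c18: CDB Add3=-72; issue ADD r0<-Add3  regs: r0:Add3,r1:Add2,r2:96,r3:-72
  c19: stall  regs: r0:Add3,r1:Add2,r2:96,r3:-72
  c20: stall  regs: r0:Add3,r1:Add2,r2:96,r3:-72
  c21: CDB Add1=-69; issue ADD r0<-Add1  regs: r0:Add1,r1:Add2,r2:96,r3:-72
  c22: CDB Add2=84  regs: r0:Add1,r1:84,r2:96,r3:-72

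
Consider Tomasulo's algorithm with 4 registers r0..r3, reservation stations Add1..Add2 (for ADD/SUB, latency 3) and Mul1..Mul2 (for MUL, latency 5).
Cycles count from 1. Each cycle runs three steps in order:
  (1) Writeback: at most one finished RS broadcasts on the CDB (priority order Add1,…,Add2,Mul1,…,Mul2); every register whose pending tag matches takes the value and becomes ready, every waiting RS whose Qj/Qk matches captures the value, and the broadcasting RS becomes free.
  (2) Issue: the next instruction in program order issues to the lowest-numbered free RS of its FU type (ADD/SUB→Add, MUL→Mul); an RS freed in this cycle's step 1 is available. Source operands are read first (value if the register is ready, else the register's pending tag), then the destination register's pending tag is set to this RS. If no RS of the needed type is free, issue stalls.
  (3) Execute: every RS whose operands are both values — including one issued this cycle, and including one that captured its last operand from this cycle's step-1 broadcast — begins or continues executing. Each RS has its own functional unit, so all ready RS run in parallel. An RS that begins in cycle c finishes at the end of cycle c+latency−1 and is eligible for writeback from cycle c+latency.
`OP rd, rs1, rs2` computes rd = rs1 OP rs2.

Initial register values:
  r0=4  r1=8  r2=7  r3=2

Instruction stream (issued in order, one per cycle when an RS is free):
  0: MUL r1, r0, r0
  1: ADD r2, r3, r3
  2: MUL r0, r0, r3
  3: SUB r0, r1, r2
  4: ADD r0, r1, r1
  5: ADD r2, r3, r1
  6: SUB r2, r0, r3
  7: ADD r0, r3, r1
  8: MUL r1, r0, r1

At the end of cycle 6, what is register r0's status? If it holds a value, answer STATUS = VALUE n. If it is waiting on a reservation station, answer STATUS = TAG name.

  c1: issue MUL r1<-Mul1  regs: r0:4,r1:Mul1,r2:7,r3:2
  c2: issue ADD r2<-Add1  regs: r0:4,r1:Mul1,r2:Add1,r3:2
  c3: issue MUL r0<-Mul2  regs: r0:Mul2,r1:Mul1,r2:Add1,r3:2
  c4: issue SUB r0<-Add2  regs: r0:Add2,r1:Mul1,r2:Add1,r3:2
  c5: CDB Add1=4; issue ADD r0<-Add1  regs: r0:Add1,r1:Mul1,r2:4,r3:2
  c6: CDB Mul1=16; stall  regs: r0:Add1,r1:16,r2:4,r3:2

STATUS = TAG Add1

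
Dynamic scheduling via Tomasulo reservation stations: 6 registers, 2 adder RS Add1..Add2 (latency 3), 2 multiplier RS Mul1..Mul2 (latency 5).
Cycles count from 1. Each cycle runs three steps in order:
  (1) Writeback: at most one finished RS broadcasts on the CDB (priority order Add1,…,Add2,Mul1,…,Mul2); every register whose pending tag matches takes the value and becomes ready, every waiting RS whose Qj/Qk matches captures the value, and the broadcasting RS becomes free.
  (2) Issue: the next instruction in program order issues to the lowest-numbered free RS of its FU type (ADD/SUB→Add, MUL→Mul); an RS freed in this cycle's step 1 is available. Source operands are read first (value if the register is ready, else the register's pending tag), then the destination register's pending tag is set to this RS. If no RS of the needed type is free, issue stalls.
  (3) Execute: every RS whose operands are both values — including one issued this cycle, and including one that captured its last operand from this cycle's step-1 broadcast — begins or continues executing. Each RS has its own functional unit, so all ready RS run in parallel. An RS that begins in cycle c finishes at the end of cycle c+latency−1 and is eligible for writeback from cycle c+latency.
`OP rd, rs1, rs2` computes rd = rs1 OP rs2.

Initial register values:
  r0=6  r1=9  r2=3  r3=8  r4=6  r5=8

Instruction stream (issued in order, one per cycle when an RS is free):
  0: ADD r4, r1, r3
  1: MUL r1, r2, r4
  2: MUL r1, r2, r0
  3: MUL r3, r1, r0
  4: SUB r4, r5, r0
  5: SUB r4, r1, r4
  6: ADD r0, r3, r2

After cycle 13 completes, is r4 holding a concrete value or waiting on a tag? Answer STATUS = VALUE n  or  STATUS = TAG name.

  c1: issue ADD r4<-Add1  regs: r0:6,r1:9,r2:3,r3:8,r4:Add1,r5:8
  c2: issue MUL r1<-Mul1  regs: r0:6,r1:Mul1,r2:3,r3:8,r4:Add1,r5:8
  c3: issue MUL r1<-Mul2  regs: r0:6,r1:Mul2,r2:3,r3:8,r4:Add1,r5:8
  c4: CDB Add1=17; stall  regs: r0:6,r1:Mul2,r2:3,r3:8,r4:17,r5:8
  c5: stall  regs: r0:6,r1:Mul2,r2:3,r3:8,r4:17,r5:8
  c6: stall  regs: r0:6,r1:Mul2,r2:3,r3:8,r4:17,r5:8
  c7: stall  regs: r0:6,r1:Mul2,r2:3,r3:8,r4:17,r5:8
  c8: CDB Mul2=18; issue MUL r3<-Mul2  regs: r0:6,r1:18,r2:3,r3:Mul2,r4:17,r5:8
  c9: CDB Mul1=51; issue SUB r4<-Add1  regs: r0:6,r1:18,r2:3,r3:Mul2,r4:Add1,r5:8
  c10: issue SUB r4<-Add2  regs: r0:6,r1:18,r2:3,r3:Mul2,r4:Add2,r5:8
  c11: stall  regs: r0:6,r1:18,r2:3,r3:Mul2,r4:Add2,r5:8
  c12: CDB Add1=2; issue ADD r0<-Add1  regs: r0:Add1,r1:18,r2:3,r3:Mul2,r4:Add2,r5:8
  c13: CDB Mul2=108  regs: r0:Add1,r1:18,r2:3,r3:108,r4:Add2,r5:8

STATUS = TAG Add2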